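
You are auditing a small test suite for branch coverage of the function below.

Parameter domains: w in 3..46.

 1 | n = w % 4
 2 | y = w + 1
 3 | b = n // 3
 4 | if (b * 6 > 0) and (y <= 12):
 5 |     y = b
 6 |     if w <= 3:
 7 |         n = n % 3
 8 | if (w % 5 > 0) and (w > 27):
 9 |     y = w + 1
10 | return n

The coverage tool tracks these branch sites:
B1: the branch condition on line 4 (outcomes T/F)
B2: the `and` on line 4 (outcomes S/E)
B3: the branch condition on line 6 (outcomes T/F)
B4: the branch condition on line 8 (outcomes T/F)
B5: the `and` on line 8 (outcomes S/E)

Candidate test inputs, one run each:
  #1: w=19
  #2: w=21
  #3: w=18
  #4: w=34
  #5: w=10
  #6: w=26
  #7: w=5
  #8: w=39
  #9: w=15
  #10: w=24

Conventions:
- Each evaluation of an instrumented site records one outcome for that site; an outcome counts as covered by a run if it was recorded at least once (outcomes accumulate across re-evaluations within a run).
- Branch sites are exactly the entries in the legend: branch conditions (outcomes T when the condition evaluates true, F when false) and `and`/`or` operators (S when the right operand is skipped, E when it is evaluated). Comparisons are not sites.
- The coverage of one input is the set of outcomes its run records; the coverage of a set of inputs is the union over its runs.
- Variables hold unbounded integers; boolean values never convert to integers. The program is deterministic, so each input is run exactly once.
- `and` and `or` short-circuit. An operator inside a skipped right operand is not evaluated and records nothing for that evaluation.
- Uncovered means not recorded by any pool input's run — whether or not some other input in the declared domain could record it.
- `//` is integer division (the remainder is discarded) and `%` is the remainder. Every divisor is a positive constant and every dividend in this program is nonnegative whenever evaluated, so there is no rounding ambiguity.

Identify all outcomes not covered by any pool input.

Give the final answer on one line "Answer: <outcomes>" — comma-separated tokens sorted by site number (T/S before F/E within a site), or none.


#1 (w=19) -> B2->E, B1->F, B5->E, B4->F; covered: B1=F, B2=E, B4=F, B5=E
#2 (w=21) -> B2->S, B1->F, B5->E, B4->F; covered: B1=F, B2=S, B4=F, B5=E
#3 (w=18) -> B2->S, B1->F, B5->E, B4->F; covered: B1=F, B2=S, B4=F, B5=E
#4 (w=34) -> B2->S, B1->F, B5->E, B4->T; covered: B1=F, B2=S, B4=T, B5=E
#5 (w=10) -> B2->S, B1->F, B5->S, B4->F; covered: B1=F, B2=S, B4=F, B5=S
#6 (w=26) -> B2->S, B1->F, B5->E, B4->F; covered: B1=F, B2=S, B4=F, B5=E
#7 (w=5) -> B2->S, B1->F, B5->S, B4->F; covered: B1=F, B2=S, B4=F, B5=S
#8 (w=39) -> B2->E, B1->F, B5->E, B4->T; covered: B1=F, B2=E, B4=T, B5=E
#9 (w=15) -> B2->E, B1->F, B5->S, B4->F; covered: B1=F, B2=E, B4=F, B5=S
#10 (w=24) -> B2->S, B1->F, B5->E, B4->F; covered: B1=F, B2=S, B4=F, B5=E
union over the pool: B1=F, B2=S, B2=E, B4=T, B4=F, B5=S, B5=E
uncovered (3 of 10): B1=T, B3=T, B3=F
Answer: B1=T, B3=T, B3=F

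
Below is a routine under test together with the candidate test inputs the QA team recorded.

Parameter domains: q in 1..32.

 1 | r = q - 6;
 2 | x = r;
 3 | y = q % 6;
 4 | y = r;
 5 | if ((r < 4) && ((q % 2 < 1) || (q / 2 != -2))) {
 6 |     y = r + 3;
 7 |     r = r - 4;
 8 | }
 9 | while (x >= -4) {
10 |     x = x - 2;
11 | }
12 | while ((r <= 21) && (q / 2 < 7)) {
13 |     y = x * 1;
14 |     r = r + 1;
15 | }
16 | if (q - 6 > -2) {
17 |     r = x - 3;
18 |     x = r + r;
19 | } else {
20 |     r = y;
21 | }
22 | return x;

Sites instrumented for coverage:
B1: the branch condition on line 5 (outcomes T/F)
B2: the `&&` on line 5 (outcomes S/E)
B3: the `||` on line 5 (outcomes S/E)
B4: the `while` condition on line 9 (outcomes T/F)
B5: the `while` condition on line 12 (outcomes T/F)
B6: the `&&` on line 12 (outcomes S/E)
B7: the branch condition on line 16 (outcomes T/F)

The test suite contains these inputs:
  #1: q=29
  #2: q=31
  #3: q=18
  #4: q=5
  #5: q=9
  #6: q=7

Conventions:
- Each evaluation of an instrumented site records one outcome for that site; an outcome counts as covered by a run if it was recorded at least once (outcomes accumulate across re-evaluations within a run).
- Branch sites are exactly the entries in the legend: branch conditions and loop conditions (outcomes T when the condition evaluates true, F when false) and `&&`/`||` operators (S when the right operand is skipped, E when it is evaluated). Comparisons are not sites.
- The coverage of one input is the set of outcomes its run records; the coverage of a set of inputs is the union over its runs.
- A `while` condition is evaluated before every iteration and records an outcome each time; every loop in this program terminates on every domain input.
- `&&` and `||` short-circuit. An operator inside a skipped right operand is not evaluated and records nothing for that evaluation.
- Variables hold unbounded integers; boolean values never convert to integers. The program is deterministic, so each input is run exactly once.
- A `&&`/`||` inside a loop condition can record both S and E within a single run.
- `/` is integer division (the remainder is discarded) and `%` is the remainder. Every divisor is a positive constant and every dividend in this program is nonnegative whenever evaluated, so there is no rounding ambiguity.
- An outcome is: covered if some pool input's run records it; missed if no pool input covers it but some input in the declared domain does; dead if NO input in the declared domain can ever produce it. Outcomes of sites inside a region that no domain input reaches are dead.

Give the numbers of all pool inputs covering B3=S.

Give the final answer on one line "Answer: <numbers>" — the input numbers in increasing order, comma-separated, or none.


input #1 (q=29): never hits B3=S
input #2 (q=31): never hits B3=S
input #3 (q=18): never hits B3=S
input #4 (q=5): never hits B3=S
input #5 (q=9): never hits B3=S
input #6 (q=7): never hits B3=S
Answer: none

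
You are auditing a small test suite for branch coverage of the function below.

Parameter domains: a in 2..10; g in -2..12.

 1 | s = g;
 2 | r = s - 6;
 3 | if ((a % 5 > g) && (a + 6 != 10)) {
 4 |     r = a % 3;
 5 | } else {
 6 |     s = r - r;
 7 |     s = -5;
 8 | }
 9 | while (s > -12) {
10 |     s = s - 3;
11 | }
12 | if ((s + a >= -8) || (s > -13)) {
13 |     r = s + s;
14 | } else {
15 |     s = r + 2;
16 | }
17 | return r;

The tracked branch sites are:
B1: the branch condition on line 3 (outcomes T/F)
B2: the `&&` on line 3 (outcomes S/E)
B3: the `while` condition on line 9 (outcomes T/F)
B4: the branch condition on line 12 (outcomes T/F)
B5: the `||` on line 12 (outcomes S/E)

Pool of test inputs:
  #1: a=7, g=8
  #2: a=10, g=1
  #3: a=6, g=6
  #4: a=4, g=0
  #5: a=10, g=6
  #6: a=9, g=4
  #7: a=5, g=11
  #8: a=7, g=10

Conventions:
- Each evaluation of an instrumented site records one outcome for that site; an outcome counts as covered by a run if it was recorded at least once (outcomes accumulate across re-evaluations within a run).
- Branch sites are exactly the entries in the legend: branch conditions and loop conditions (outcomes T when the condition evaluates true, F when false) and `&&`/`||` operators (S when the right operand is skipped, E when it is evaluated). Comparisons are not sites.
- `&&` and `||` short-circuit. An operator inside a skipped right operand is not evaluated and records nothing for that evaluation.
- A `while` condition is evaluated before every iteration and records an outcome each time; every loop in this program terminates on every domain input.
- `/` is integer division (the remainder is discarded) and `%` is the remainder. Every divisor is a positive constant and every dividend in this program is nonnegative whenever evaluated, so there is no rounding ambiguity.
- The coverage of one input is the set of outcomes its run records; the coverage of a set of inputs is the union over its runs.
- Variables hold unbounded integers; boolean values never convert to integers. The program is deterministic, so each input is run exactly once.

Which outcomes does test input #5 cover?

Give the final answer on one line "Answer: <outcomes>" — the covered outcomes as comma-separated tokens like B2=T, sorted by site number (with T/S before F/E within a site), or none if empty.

Tracing the run of input #5 (a=10, g=6):
  B2->S, B1->F, B3->T, B3->T, B3->T, B3->F, B5->S, B4->T
collecting distinct outcomes: B1=F, B2=S, B3=T, B3=F, B4=T, B5=S

Answer: B1=F, B2=S, B3=T, B3=F, B4=T, B5=S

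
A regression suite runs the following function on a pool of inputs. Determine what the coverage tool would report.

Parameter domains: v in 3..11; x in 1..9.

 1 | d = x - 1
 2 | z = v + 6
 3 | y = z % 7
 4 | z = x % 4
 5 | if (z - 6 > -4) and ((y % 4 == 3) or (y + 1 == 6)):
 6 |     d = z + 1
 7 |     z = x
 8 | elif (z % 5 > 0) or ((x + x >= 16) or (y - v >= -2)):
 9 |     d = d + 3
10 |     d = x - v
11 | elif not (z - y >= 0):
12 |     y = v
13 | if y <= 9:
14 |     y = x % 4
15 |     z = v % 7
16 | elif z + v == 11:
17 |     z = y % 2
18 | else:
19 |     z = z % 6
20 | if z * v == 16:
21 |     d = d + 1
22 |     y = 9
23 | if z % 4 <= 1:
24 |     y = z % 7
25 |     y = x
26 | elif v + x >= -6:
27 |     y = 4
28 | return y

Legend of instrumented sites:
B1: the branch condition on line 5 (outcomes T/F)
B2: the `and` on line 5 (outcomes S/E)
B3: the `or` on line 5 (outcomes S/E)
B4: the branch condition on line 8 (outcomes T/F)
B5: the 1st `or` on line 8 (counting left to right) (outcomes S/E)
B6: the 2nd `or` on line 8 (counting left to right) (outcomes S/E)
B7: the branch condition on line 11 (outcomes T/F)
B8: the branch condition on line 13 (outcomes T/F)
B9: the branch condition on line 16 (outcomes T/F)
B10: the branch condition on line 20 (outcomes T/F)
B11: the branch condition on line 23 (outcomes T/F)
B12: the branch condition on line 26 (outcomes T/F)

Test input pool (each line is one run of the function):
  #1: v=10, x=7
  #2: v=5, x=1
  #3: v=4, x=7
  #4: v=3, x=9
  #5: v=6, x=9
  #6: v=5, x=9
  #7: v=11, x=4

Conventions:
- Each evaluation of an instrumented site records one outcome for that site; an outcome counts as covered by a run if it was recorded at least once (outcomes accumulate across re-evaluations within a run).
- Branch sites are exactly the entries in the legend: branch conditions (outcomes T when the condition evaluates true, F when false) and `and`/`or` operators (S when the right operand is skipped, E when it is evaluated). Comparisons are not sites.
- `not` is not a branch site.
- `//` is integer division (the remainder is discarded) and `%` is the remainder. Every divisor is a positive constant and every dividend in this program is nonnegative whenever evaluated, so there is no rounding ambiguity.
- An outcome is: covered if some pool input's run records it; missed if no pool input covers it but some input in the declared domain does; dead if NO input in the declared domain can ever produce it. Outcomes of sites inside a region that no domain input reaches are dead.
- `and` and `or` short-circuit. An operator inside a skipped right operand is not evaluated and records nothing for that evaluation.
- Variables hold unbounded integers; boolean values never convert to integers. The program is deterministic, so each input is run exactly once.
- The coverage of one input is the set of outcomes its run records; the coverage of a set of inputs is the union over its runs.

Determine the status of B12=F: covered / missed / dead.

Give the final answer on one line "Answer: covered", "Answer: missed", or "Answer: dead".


no pool input records B12=F
checking all 81 inputs in the declared domain: B12=F is never recorded -> dead
Answer: dead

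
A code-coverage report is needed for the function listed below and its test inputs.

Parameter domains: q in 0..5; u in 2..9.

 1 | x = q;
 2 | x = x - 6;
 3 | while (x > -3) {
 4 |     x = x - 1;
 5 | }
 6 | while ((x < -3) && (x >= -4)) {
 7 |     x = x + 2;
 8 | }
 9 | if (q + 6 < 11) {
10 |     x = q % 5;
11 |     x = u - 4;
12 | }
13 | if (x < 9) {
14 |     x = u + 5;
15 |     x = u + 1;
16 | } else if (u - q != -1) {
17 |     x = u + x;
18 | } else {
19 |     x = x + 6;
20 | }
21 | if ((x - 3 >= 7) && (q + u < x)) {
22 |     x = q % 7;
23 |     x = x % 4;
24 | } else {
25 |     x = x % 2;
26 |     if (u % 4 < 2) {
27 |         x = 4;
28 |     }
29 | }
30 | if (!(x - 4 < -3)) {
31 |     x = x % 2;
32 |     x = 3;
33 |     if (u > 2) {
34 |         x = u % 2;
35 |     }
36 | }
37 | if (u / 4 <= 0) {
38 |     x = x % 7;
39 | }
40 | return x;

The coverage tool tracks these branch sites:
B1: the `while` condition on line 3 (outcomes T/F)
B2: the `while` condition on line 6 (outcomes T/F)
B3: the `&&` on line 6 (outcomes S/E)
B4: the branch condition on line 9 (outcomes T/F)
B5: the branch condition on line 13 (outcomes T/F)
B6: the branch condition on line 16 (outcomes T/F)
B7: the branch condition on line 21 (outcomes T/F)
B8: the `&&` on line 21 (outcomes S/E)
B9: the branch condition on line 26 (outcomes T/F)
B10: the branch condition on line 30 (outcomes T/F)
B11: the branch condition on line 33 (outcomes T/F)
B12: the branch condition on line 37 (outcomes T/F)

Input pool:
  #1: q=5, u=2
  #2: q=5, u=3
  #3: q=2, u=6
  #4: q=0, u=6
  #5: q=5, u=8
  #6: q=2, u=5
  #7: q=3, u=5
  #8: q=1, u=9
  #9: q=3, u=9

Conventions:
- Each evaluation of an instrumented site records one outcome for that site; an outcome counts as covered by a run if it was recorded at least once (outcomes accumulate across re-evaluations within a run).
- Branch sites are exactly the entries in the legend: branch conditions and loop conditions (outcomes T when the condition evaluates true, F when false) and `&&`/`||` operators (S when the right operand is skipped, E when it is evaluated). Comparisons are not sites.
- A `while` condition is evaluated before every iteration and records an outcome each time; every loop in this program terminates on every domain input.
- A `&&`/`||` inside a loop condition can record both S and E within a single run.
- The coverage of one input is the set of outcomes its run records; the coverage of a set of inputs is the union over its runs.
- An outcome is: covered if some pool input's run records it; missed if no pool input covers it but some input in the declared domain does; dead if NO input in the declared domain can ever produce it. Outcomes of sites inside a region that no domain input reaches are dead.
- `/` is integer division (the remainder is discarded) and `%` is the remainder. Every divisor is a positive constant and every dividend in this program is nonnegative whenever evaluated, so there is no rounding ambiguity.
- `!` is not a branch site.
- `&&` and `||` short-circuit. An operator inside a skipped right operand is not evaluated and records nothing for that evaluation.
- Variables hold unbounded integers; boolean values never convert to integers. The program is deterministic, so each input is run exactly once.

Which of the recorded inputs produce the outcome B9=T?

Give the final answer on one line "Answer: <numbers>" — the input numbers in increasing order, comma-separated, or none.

input #1 (q=5, u=2): does not record B9=T
input #2 (q=5, u=3): does not record B9=T
input #3 (q=2, u=6): does not record B9=T
input #4 (q=0, u=6): does not record B9=T
input #5 (q=5, u=8): records B9=T
input #6 (q=2, u=5): records B9=T
input #7 (q=3, u=5): records B9=T
input #8 (q=1, u=9): records B9=T
input #9 (q=3, u=9): records B9=T

Answer: 5, 6, 7, 8, 9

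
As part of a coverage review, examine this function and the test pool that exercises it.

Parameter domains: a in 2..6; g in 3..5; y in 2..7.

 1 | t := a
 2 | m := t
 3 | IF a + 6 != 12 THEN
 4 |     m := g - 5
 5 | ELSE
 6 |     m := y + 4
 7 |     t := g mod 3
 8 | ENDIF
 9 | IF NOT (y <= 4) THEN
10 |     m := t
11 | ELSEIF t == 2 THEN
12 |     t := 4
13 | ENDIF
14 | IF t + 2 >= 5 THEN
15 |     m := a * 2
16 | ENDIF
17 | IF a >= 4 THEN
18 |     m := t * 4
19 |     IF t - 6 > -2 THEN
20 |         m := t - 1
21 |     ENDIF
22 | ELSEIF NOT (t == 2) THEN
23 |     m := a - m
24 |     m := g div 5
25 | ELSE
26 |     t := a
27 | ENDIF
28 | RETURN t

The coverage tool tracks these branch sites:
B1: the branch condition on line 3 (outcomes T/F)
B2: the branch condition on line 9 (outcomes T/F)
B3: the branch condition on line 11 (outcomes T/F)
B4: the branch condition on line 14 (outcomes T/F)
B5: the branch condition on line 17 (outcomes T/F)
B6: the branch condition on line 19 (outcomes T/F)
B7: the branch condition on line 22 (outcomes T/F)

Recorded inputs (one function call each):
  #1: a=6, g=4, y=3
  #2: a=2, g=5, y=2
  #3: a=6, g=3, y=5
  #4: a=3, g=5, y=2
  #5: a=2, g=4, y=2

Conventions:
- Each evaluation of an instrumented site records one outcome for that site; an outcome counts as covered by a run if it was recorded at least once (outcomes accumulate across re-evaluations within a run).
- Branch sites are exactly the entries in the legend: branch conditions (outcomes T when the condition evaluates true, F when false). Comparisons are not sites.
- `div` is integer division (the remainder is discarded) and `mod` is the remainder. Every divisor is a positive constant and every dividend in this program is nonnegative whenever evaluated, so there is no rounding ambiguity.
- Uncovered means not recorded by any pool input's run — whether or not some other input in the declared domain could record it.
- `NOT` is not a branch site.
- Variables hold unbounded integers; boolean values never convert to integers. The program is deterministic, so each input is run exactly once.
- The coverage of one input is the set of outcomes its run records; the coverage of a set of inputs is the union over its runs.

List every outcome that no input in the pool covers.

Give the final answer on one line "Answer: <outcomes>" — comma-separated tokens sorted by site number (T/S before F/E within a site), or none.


input #1 (a=6, g=4, y=3): events B1->F, B2->F, B3->F, B4->F, B5->T, B6->F; covers B1=F, B2=F, B3=F, B4=F, B5=T, B6=F
input #2 (a=2, g=5, y=2): events B1->T, B2->F, B3->T, B4->T, B5->F, B7->T; covers B1=T, B2=F, B3=T, B4=T, B5=F, B7=T
input #3 (a=6, g=3, y=5): events B1->F, B2->T, B4->F, B5->T, B6->F; covers B1=F, B2=T, B4=F, B5=T, B6=F
input #4 (a=3, g=5, y=2): events B1->T, B2->F, B3->F, B4->T, B5->F, B7->T; covers B1=T, B2=F, B3=F, B4=T, B5=F, B7=T
input #5 (a=2, g=4, y=2): events B1->T, B2->F, B3->T, B4->T, B5->F, B7->T; covers B1=T, B2=F, B3=T, B4=T, B5=F, B7=T
union over the pool: B1=T, B1=F, B2=T, B2=F, B3=T, B3=F, B4=T, B4=F, B5=T, B5=F, B6=F, B7=T
uncovered (2 of 14): B6=T, B7=F
Answer: B6=T, B7=F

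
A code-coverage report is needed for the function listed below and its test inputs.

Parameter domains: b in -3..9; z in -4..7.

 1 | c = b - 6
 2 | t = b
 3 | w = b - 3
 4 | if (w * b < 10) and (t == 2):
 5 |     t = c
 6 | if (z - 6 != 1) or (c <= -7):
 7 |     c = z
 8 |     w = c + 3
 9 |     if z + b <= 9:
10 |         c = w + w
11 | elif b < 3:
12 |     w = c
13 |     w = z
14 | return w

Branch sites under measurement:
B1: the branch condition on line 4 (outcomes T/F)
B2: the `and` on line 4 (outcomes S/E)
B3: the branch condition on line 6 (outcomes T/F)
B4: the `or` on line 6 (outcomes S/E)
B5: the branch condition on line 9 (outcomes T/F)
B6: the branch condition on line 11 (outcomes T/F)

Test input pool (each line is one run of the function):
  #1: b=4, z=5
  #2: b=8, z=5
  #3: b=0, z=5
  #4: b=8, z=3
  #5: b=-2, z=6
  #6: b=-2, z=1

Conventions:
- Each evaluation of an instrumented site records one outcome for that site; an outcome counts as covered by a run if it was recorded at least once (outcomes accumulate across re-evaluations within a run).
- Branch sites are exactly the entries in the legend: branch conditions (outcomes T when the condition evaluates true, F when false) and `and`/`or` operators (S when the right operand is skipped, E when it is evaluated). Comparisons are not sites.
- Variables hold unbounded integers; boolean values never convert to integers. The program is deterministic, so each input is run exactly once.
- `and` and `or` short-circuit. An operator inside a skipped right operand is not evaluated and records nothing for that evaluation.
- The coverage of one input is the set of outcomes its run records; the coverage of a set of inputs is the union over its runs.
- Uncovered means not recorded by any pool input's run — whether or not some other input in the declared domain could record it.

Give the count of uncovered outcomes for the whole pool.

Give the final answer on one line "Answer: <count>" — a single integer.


input #1 (b=4, z=5): events B2->E, B1->F, B4->S, B3->T, B5->T; covers B1=F, B2=E, B3=T, B4=S, B5=T
input #2 (b=8, z=5): events B2->S, B1->F, B4->S, B3->T, B5->F; covers B1=F, B2=S, B3=T, B4=S, B5=F
input #3 (b=0, z=5): events B2->E, B1->F, B4->S, B3->T, B5->T; covers B1=F, B2=E, B3=T, B4=S, B5=T
input #4 (b=8, z=3): events B2->S, B1->F, B4->S, B3->T, B5->F; covers B1=F, B2=S, B3=T, B4=S, B5=F
input #5 (b=-2, z=6): events B2->S, B1->F, B4->S, B3->T, B5->T; covers B1=F, B2=S, B3=T, B4=S, B5=T
input #6 (b=-2, z=1): events B2->S, B1->F, B4->S, B3->T, B5->T; covers B1=F, B2=S, B3=T, B4=S, B5=T
union over the pool: B1=F, B2=S, B2=E, B3=T, B4=S, B5=T, B5=F
uncovered (5 of 12): B1=T, B3=F, B4=E, B6=T, B6=F
Answer: 5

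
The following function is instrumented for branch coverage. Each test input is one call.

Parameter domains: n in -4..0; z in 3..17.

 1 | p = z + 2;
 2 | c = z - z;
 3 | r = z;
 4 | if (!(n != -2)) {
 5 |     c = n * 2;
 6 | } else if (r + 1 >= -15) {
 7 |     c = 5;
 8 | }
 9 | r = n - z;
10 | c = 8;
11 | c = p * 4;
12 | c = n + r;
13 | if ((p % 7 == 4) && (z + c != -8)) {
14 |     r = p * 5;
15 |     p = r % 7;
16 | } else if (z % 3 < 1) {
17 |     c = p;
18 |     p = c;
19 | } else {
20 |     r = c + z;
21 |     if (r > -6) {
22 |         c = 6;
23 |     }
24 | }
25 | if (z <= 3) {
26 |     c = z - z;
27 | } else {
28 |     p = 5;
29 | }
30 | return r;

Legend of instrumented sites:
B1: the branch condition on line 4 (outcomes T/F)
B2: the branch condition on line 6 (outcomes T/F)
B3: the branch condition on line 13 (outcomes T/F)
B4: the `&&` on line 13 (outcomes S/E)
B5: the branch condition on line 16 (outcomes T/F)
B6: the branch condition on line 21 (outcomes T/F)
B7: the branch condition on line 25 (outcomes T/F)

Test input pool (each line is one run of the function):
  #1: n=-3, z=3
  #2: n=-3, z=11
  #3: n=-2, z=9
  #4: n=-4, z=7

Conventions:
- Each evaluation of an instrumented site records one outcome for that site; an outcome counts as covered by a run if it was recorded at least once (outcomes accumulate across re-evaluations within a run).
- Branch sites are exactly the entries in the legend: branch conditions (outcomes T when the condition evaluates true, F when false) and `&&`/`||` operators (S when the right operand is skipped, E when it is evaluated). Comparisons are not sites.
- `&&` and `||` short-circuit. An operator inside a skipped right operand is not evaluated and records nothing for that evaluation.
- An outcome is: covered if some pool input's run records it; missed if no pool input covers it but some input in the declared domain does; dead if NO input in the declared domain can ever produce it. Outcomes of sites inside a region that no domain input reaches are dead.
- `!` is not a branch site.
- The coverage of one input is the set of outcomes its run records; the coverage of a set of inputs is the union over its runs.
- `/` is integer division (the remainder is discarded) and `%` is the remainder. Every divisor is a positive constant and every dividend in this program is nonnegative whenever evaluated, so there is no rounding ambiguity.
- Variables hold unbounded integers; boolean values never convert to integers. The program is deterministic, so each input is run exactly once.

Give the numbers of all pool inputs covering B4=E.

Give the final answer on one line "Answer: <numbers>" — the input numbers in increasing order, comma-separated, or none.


input #1 (n=-3, z=3): never hits B4=E
input #2 (n=-3, z=11): never hits B4=E
input #3 (n=-2, z=9): hits B4=E
input #4 (n=-4, z=7): never hits B4=E
Answer: 3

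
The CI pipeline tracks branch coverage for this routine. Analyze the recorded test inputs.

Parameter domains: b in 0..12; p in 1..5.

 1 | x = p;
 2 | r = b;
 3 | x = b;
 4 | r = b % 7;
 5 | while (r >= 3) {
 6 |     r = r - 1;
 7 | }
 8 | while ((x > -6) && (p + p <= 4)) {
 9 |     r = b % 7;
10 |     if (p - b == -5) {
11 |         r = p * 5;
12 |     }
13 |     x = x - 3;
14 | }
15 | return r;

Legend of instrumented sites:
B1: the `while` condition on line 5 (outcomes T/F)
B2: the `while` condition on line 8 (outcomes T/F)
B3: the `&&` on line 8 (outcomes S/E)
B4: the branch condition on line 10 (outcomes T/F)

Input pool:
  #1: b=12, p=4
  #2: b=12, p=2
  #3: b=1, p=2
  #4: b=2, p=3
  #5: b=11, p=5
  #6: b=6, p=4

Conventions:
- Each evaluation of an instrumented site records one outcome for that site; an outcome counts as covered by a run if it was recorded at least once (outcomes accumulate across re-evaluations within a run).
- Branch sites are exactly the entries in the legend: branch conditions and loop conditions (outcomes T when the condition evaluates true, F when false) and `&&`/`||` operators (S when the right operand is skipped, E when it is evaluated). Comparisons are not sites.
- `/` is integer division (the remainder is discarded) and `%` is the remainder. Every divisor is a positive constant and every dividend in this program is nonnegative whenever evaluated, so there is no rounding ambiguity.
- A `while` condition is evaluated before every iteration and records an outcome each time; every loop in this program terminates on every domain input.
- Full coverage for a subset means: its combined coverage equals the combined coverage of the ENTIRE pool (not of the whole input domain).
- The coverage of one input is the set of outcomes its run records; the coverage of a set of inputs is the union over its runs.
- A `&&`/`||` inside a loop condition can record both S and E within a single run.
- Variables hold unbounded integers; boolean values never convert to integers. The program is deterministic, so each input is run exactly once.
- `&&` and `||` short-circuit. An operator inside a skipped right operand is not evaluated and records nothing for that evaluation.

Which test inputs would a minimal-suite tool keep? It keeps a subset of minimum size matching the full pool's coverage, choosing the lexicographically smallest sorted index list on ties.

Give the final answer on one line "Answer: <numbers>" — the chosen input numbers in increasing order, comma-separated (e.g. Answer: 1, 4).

run #1 (b=12, p=4) runs B1->T, B1->T, B1->T, B1->F, B3->E, B2->F; records B1=T, B1=F, B2=F, B3=E
run #2 (b=12, p=2) runs B1->T, B1->T, B1->T, B1->F, B3->E, B2->T, B4->F, B3->E, B2->T, B4->F, B3->E, B2->T, B4->F, B3->E, ...; records B1=T, B1=F, B2=T, B2=F, B3=S, B3=E, B4=F
run #3 (b=1, p=2) runs B1->F, B3->E, B2->T, B4->F, B3->E, B2->T, B4->F, B3->E, B2->T, B4->F, B3->S, B2->F; records B1=F, B2=T, B2=F, B3=S, B3=E, B4=F
run #4 (b=2, p=3) runs B1->F, B3->E, B2->F; records B1=F, B2=F, B3=E
run #5 (b=11, p=5) runs B1->T, B1->T, B1->F, B3->E, B2->F; records B1=T, B1=F, B2=F, B3=E
run #6 (b=6, p=4) runs B1->T, B1->T, B1->T, B1->T, B1->F, B3->E, B2->F; records B1=T, B1=F, B2=F, B3=E
together the pool reaches 7 outcomes: B1=T, B1=F, B2=T, B2=F, B3=S, B3=E, B4=F
inputs {2} (size 1) cover everything; no size-1 subset with a lexicographically smaller index list covers all 7

Answer: 2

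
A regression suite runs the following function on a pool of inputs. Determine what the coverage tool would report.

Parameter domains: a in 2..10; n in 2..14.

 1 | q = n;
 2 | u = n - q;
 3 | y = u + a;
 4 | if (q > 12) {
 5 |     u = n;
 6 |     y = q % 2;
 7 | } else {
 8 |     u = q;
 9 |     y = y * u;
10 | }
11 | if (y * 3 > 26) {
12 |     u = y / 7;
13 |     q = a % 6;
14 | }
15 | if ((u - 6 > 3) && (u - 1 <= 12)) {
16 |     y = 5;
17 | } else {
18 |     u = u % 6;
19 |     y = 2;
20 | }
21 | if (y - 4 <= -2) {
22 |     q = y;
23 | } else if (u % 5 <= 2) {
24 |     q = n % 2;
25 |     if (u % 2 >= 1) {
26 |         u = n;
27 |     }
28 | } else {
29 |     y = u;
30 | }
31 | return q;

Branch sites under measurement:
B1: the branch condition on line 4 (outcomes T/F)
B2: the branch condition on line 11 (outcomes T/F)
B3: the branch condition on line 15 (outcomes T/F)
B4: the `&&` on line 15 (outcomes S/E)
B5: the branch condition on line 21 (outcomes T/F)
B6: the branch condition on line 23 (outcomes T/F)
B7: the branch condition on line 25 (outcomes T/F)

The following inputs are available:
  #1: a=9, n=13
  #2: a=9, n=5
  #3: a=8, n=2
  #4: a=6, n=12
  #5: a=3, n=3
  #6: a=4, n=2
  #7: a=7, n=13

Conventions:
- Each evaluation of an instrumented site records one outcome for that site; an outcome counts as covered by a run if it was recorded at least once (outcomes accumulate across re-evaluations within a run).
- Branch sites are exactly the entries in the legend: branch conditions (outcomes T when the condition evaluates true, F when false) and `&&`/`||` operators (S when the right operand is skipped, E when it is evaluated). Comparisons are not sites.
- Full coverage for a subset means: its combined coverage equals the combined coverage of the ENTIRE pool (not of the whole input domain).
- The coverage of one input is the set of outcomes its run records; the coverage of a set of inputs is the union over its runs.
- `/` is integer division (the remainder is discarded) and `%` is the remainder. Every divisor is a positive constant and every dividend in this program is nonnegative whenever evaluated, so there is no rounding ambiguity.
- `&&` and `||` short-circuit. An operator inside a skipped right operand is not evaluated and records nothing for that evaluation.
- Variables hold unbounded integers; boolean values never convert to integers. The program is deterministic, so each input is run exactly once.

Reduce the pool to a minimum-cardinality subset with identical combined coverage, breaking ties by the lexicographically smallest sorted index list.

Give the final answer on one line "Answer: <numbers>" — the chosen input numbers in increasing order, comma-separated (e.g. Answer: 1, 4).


#1 (a=9, n=13) -> B1->T, B2->F, B4->E, B3->T, B5->F, B6->F; covered: B1=T, B2=F, B3=T, B4=E, B5=F, B6=F
#2 (a=9, n=5) -> B1->F, B2->T, B4->S, B3->F, B5->T; covered: B1=F, B2=T, B3=F, B4=S, B5=T
#3 (a=8, n=2) -> B1->F, B2->T, B4->S, B3->F, B5->T; covered: B1=F, B2=T, B3=F, B4=S, B5=T
#4 (a=6, n=12) -> B1->F, B2->T, B4->E, B3->T, B5->F, B6->T, B7->F; covered: B1=F, B2=T, B3=T, B4=E, B5=F, B6=T, B7=F
#5 (a=3, n=3) -> B1->F, B2->T, B4->S, B3->F, B5->T; covered: B1=F, B2=T, B3=F, B4=S, B5=T
#6 (a=4, n=2) -> B1->F, B2->F, B4->S, B3->F, B5->T; covered: B1=F, B2=F, B3=F, B4=S, B5=T
#7 (a=7, n=13) -> B1->T, B2->F, B4->E, B3->T, B5->F, B6->F; covered: B1=T, B2=F, B3=T, B4=E, B5=F, B6=F
union over all inputs: B1=T, B1=F, B2=T, B2=F, B3=T, B3=F, B4=S, B4=E, B5=T, B5=F, B6=T, B6=F, B7=F (13 outcomes)
size 1 is not enough: best union over all size-1 subsets is 7/13
size 2 is not enough: best union over all size-2 subsets is 11/13
the canonical winner is {1, 2, 4}: size 3, full 13-outcome coverage, earliest index list among size-3 covers
Answer: 1, 2, 4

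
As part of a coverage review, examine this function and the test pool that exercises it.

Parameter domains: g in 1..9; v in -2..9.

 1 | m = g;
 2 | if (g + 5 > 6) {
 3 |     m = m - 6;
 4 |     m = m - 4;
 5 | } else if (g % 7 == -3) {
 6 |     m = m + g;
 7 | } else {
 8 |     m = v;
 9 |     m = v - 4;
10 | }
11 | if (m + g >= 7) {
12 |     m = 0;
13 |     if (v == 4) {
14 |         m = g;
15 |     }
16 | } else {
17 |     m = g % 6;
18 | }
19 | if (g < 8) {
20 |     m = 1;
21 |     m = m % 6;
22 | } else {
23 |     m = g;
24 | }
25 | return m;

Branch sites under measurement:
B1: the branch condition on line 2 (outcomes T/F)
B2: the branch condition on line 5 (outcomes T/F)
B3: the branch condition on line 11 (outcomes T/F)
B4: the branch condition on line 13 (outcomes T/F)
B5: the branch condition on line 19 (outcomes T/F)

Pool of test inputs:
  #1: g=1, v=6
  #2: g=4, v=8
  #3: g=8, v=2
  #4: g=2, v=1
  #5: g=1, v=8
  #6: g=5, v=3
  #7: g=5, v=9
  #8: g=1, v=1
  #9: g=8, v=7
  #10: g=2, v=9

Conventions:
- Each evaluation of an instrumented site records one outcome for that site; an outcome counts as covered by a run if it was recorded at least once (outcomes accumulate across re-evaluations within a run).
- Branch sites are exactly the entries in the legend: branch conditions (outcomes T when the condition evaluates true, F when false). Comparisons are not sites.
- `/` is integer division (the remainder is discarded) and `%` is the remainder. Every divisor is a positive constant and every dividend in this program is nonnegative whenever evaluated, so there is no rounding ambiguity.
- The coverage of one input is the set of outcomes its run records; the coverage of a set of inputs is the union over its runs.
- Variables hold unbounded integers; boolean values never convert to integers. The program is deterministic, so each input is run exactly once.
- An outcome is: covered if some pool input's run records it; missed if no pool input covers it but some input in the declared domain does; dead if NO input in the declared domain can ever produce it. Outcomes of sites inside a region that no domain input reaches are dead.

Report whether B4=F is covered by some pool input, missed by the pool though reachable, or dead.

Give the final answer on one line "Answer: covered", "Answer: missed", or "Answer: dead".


no pool input records B4=F
but domain input (g=9, v=-2) does record it -> reachable, so missed
Answer: missed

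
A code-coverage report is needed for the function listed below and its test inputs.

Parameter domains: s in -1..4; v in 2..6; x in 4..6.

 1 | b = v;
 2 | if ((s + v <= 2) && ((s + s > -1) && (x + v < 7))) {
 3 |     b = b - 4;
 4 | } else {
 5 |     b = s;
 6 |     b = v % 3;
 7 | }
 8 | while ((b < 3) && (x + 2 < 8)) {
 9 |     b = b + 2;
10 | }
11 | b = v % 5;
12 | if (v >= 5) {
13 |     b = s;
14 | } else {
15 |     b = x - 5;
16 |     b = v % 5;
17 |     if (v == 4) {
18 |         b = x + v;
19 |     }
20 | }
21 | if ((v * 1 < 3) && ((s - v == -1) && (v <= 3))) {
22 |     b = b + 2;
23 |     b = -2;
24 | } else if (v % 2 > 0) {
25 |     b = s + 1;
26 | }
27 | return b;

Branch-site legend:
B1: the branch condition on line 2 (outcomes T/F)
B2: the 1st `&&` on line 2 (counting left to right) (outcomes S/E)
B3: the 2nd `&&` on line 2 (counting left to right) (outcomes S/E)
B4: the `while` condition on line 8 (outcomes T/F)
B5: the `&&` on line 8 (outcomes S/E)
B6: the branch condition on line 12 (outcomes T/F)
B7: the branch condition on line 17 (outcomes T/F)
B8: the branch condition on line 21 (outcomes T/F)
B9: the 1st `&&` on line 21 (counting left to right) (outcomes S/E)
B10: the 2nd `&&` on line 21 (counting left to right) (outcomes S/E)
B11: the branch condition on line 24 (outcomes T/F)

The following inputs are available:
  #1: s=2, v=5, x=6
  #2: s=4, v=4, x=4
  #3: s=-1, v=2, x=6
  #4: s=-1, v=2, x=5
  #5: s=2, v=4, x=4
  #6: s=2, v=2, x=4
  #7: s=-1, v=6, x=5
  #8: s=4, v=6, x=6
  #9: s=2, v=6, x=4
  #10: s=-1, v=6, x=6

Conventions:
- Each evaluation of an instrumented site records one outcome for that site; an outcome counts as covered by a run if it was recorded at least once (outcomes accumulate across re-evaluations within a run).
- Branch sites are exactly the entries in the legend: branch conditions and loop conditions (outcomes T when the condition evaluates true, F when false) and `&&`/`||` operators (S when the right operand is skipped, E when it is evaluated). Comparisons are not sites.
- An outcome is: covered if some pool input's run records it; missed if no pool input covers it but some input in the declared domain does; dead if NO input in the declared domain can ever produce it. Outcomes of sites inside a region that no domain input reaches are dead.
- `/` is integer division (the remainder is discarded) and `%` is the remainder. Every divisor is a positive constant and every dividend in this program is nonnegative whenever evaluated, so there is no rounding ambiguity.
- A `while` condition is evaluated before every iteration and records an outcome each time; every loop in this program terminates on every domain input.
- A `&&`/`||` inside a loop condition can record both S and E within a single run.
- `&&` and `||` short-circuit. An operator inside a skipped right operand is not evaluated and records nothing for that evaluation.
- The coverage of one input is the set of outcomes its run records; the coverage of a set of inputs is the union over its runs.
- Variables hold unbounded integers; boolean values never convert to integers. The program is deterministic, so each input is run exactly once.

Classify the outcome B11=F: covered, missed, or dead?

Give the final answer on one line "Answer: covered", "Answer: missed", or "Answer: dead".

B11=F is recorded by pool input(s) 2, 3, 4, 5, 6, 7, 8, 9, 10 -> covered

Answer: covered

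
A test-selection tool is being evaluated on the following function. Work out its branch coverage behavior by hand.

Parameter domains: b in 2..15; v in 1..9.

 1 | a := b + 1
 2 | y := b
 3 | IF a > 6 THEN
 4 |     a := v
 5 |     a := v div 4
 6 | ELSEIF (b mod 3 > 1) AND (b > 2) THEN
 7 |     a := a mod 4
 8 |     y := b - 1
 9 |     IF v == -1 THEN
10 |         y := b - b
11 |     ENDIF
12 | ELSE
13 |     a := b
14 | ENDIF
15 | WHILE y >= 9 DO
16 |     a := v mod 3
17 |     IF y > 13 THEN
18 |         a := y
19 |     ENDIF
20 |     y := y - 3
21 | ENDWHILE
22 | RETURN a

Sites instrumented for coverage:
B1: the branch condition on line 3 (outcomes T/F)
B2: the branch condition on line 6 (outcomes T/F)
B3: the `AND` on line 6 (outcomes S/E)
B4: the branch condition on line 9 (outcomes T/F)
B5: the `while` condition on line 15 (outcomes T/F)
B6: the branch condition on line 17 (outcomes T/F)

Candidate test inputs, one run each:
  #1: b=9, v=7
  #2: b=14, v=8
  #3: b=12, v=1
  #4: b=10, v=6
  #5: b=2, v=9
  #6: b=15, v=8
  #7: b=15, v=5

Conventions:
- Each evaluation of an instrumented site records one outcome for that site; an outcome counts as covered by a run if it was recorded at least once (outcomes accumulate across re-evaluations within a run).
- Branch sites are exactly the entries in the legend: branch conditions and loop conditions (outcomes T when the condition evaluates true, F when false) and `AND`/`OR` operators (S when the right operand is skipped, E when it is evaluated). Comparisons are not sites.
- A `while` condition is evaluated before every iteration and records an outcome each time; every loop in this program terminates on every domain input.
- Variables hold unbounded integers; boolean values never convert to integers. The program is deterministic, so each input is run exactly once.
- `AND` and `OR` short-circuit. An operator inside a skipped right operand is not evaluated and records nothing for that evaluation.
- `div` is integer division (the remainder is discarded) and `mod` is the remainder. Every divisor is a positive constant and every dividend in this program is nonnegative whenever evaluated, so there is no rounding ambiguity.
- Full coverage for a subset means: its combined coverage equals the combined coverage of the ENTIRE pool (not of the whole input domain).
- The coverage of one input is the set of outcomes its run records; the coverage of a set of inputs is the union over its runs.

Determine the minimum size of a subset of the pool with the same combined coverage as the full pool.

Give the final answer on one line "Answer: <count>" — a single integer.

#1 (b=9, v=7) -> B1->T, B5->T, B6->F, B5->F; covered: B1=T, B5=T, B5=F, B6=F
#2 (b=14, v=8) -> B1->T, B5->T, B6->T, B5->T, B6->F, B5->F; covered: B1=T, B5=T, B5=F, B6=T, B6=F
#3 (b=12, v=1) -> B1->T, B5->T, B6->F, B5->T, B6->F, B5->F; covered: B1=T, B5=T, B5=F, B6=F
#4 (b=10, v=6) -> B1->T, B5->T, B6->F, B5->F; covered: B1=T, B5=T, B5=F, B6=F
#5 (b=2, v=9) -> B1->F, B3->E, B2->F, B5->F; covered: B1=F, B2=F, B3=E, B5=F
#6 (b=15, v=8) -> B1->T, B5->T, B6->T, B5->T, B6->F, B5->T, B6->F, B5->F; covered: B1=T, B5=T, B5=F, B6=T, B6=F
#7 (b=15, v=5) -> B1->T, B5->T, B6->T, B5->T, B6->F, B5->T, B6->F, B5->F; covered: B1=T, B5=T, B5=F, B6=T, B6=F
the full pool covers 8 outcomes: B1=T, B1=F, B2=F, B3=E, B5=T, B5=F, B6=T, B6=F
every size-1 subset falls short of the 8 outcomes (best: 5/8)
size 2: inputs {2, 5} cover all 8 outcomes, and no lexicographically smaller subset of this size does

Answer: 2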